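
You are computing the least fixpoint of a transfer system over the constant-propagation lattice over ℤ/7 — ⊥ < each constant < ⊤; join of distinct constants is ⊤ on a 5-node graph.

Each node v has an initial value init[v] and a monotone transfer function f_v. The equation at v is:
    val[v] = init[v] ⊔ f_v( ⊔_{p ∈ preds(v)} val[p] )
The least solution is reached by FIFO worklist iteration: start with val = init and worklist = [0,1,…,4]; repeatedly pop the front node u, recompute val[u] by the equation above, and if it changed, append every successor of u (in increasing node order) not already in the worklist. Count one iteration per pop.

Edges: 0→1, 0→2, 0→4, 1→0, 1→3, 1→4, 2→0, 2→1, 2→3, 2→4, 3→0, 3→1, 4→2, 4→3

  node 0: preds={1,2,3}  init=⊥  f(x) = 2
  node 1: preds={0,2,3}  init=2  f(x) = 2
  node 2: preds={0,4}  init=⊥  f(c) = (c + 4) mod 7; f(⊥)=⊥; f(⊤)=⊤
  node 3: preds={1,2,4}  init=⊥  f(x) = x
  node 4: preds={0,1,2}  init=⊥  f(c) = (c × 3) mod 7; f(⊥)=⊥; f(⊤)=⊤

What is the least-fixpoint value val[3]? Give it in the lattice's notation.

⊤

Iteration log — 12 steps:
  step 1. node 0  ⊔preds=2  new=2  old=⊥  +wl: 
  step 2. node 1  ⊔preds=2  new=2  stable
  step 3. node 2  ⊔preds=2  new=6  old=⊥  +wl: 0,1
  step 4. node 3  ⊔preds=⊤  new=⊤  old=⊥  +wl: 
  step 5. node 4  ⊔preds=⊤  new=⊤  old=⊥  +wl: 2,3
  step 6. node 0  ⊔preds=⊤  new=2  stable
  step 7. node 1  ⊔preds=⊤  new=2  stable
  step 8. node 2  ⊔preds=⊤  new=⊤  old=6  +wl: 0,1,4
  step 9. node 3  ⊔preds=⊤  new=⊤  stable
  step 10. node 0  ⊔preds=⊤  new=2  stable
  step 11. node 1  ⊔preds=⊤  new=2  stable
  step 12. node 4  ⊔preds=⊤  new=⊤  stable

Least fixpoint reached:
  node 0: 2
  node 1: 2
  node 2: ⊤
  node 3: ⊤
  node 4: ⊤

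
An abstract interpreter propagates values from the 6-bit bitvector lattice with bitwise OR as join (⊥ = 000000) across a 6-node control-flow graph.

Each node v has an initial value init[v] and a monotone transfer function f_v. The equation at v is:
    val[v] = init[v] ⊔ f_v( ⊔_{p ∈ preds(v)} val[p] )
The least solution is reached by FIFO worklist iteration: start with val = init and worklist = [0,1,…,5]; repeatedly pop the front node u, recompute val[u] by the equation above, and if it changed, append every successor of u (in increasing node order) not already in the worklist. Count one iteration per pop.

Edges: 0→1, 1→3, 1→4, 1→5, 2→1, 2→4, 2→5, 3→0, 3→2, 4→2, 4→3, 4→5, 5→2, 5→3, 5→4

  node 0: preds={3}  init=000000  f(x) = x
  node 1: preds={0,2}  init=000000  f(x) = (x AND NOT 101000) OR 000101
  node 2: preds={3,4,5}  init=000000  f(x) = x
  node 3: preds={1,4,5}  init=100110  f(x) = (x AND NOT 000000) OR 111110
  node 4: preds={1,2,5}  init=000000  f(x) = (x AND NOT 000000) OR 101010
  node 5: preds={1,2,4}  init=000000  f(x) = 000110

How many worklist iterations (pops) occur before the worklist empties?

Trace (16 dequeues):
  [1] u=0 | in 100110 | out 100110 | prev 000000 | push {}
  [2] u=1 | in 100110 | out 000111 | prev 000000 | push {}
  [3] u=2 | in 100110 | out 100110 | prev 000000 | push {1}
  [4] u=3 | in 000111 | out 111111 | prev 100110 | push {0,2}
  [5] u=4 | in 100111 | out 101111 | prev 000000 | push {3}
  [6] u=5 | in 101111 | out 000110 | prev 000000 | push {4}
  [7] u=1 | in 100110 | out 000111 | ==
  [8] u=0 | in 111111 | out 111111 | prev 100110 | push {1}
  [9] u=2 | in 111111 | out 111111 | prev 100110 | push {5}
  [10] u=3 | in 101111 | out 111111 | ==
  [11] u=4 | in 111111 | out 111111 | prev 101111 | push {2,3}
  [12] u=1 | in 111111 | out 010111 | prev 000111 | push {4}
  [13] u=5 | in 111111 | out 000110 | ==
  [14] u=2 | in 111111 | out 111111 | ==
  [15] u=3 | in 111111 | out 111111 | ==
  [16] u=4 | in 111111 | out 111111 | ==

Converged values:
  [0] 111111
  [1] 010111
  [2] 111111
  [3] 111111
  [4] 111111
  [5] 000110

16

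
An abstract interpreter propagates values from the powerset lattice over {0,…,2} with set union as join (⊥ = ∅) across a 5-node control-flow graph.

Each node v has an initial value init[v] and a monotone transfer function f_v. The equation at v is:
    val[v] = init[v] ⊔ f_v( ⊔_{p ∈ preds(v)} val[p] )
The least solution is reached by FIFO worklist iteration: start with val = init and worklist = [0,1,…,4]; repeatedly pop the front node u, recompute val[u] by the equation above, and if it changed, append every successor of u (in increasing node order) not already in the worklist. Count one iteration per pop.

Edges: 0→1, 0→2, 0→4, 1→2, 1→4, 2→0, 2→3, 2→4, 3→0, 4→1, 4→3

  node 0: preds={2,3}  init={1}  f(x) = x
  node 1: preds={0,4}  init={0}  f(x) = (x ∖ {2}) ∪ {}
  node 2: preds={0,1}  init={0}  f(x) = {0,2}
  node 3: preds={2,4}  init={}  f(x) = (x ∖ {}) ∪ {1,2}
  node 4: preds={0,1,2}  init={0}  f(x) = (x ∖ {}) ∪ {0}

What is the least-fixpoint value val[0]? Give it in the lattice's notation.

{0,1,2}

Worklist (10 pops):
  #1 pop 0: in={0} → {0,1} (was {1}); enqueue []
  #2 pop 1: in={0,1} → {0,1} (was {0}); enqueue []
  #3 pop 2: in={0,1} → {0,2} (was {0}); enqueue [0]
  #4 pop 3: in={0,2} → {0,1,2} (was {}); enqueue []
  #5 pop 4: in={0,1,2} → {0,1,2} (was {0}); enqueue [1,3]
  #6 pop 0: in={0,1,2} → {0,1,2} (was {0,1}); enqueue [2,4]
  #7 pop 1: in={0,1,2} → {0,1} (no change)
  #8 pop 3: in={0,1,2} → {0,1,2} (no change)
  #9 pop 2: in={0,1,2} → {0,2} (no change)
  #10 pop 4: in={0,1,2} → {0,1,2} (no change)

Fixpoint:
  val[0] = {0,1,2}
  val[1] = {0,1}
  val[2] = {0,2}
  val[3] = {0,1,2}
  val[4] = {0,1,2}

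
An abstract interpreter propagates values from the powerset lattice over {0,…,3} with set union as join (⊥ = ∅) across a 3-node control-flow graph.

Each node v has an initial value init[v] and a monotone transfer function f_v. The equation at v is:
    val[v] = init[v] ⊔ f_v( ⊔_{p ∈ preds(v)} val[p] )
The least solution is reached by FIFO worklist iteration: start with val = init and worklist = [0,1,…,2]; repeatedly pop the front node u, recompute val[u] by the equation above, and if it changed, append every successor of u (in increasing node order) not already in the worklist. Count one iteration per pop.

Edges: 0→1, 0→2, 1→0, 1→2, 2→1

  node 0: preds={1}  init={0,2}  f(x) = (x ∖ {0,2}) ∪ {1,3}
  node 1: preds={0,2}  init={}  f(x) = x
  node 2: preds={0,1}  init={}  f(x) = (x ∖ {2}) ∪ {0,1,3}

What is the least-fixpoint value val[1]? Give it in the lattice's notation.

Trace (5 dequeues):
  [1] u=0 | in {} | out {0,1,2,3} | prev {0,2} | push {}
  [2] u=1 | in {0,1,2,3} | out {0,1,2,3} | prev {} | push {0}
  [3] u=2 | in {0,1,2,3} | out {0,1,3} | prev {} | push {1}
  [4] u=0 | in {0,1,2,3} | out {0,1,2,3} | ==
  [5] u=1 | in {0,1,2,3} | out {0,1,2,3} | ==

Converged values:
  [0] {0,1,2,3}
  [1] {0,1,2,3}
  [2] {0,1,3}

{0,1,2,3}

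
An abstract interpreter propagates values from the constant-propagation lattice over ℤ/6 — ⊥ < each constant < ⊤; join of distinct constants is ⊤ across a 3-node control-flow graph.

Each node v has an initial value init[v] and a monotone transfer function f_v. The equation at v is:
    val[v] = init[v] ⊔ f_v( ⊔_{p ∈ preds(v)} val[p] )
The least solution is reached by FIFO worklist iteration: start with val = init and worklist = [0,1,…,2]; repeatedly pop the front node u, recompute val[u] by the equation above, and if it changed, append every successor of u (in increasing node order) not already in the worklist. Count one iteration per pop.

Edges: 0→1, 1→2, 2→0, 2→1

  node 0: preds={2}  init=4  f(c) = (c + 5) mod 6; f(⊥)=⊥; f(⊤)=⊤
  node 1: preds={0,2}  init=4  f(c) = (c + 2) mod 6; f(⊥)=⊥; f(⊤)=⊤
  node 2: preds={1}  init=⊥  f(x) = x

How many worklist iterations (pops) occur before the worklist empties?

5

Iteration log — 5 steps:
  step 1. node 0  ⊔preds=⊥  new=4  stable
  step 2. node 1  ⊔preds=4  new=⊤  old=4  +wl: 
  step 3. node 2  ⊔preds=⊤  new=⊤  old=⊥  +wl: 0,1
  step 4. node 0  ⊔preds=⊤  new=⊤  old=4  +wl: 
  step 5. node 1  ⊔preds=⊤  new=⊤  stable

Least fixpoint reached:
  node 0: ⊤
  node 1: ⊤
  node 2: ⊤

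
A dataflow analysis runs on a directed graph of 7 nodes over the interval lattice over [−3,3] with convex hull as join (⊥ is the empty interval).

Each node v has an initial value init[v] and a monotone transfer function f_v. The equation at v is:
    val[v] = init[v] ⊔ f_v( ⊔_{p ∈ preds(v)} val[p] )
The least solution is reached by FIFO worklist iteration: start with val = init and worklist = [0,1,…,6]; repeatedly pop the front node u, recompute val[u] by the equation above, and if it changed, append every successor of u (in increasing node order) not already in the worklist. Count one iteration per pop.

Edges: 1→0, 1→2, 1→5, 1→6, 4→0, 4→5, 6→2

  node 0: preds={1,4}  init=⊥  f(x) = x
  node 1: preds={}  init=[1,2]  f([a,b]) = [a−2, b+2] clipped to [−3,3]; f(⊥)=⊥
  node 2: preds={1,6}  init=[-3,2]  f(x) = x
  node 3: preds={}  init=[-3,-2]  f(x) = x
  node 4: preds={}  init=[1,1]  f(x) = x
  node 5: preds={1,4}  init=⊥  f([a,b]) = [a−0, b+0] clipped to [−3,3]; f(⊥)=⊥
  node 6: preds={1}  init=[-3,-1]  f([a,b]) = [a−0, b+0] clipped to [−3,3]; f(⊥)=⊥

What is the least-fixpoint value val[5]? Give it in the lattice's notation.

Trace (8 dequeues):
  [1] u=0 | in [1,2] | out [1,2] | prev ⊥ | push {}
  [2] u=1 | in ⊥ | out [1,2] | ==
  [3] u=2 | in [-3,2] | out [-3,2] | ==
  [4] u=3 | in ⊥ | out [-3,-2] | ==
  [5] u=4 | in ⊥ | out [1,1] | ==
  [6] u=5 | in [1,2] | out [1,2] | prev ⊥ | push {}
  [7] u=6 | in [1,2] | out [-3,2] | prev [-3,-1] | push {2}
  [8] u=2 | in [-3,2] | out [-3,2] | ==

Converged values:
  [0] [1,2]
  [1] [1,2]
  [2] [-3,2]
  [3] [-3,-2]
  [4] [1,1]
  [5] [1,2]
  [6] [-3,2]

[1,2]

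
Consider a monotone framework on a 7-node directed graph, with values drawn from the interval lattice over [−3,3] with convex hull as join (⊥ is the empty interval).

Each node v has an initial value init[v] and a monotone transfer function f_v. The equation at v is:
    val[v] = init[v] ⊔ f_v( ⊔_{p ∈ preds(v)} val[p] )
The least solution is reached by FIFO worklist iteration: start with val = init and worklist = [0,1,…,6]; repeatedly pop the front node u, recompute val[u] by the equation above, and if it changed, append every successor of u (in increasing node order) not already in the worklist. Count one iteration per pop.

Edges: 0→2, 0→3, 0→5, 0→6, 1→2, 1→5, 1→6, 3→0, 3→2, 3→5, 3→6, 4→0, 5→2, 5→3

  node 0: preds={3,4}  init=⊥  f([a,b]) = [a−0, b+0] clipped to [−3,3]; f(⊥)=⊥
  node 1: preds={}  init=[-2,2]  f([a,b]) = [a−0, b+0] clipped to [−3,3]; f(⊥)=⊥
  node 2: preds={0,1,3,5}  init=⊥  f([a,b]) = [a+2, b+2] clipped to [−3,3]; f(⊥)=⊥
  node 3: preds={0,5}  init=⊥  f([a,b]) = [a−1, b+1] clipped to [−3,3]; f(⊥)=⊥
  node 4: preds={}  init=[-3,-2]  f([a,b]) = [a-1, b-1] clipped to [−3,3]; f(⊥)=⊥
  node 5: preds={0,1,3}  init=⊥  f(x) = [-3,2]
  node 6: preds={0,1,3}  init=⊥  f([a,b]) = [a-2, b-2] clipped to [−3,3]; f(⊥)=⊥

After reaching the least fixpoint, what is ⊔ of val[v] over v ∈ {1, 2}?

[-2,3]

Worklist (17 pops):
  #1 pop 0: in=[-3,-2] → [-3,-2] (was ⊥); enqueue []
  #2 pop 1: in=⊥ → [-2,2] (no change)
  #3 pop 2: in=[-3,2] → [-1,3] (was ⊥); enqueue []
  #4 pop 3: in=[-3,-2] → [-3,-1] (was ⊥); enqueue [0,2]
  #5 pop 4: in=⊥ → [-3,-2] (no change)
  #6 pop 5: in=[-3,2] → [-3,2] (was ⊥); enqueue [3]
  #7 pop 6: in=[-3,2] → [-3,0] (was ⊥); enqueue []
  #8 pop 0: in=[-3,-1] → [-3,-1] (was [-3,-2]); enqueue [5,6]
  #9 pop 2: in=[-3,2] → [-1,3] (no change)
  #10 pop 3: in=[-3,2] → [-3,3] (was [-3,-1]); enqueue [0,2]
  #11 pop 5: in=[-3,3] → [-3,2] (no change)
  #12 pop 6: in=[-3,3] → [-3,1] (was [-3,0]); enqueue []
  #13 pop 0: in=[-3,3] → [-3,3] (was [-3,-1]); enqueue [3,5,6]
  #14 pop 2: in=[-3,3] → [-1,3] (no change)
  #15 pop 3: in=[-3,3] → [-3,3] (no change)
  #16 pop 5: in=[-3,3] → [-3,2] (no change)
  #17 pop 6: in=[-3,3] → [-3,1] (no change)

Fixpoint:
  val[0] = [-3,3]
  val[1] = [-2,2]
  val[2] = [-1,3]
  val[3] = [-3,3]
  val[4] = [-3,-2]
  val[5] = [-3,2]
  val[6] = [-3,1]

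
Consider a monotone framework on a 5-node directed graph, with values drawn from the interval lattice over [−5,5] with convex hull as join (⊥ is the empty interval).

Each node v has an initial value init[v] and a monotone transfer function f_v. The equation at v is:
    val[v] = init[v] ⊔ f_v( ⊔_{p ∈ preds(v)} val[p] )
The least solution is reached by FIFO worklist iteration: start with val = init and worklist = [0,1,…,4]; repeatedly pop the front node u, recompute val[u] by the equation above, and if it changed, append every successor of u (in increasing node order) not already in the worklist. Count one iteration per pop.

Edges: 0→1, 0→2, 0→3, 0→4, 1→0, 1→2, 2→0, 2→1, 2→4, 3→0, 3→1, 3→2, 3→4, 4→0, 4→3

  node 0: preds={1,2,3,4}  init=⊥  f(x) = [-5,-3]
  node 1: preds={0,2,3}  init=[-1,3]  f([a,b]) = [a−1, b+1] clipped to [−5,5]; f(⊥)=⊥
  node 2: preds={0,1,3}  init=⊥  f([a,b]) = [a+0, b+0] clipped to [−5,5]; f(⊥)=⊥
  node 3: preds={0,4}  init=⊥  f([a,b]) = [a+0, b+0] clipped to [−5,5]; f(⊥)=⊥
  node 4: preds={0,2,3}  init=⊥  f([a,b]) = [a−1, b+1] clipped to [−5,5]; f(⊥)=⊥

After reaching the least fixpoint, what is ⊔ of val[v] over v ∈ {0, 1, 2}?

[-5,5]

Worklist (19 pops):
  #1 pop 0: in=[-1,3] → [-5,-3] (was ⊥); enqueue []
  #2 pop 1: in=[-5,-3] → [-5,3] (was [-1,3]); enqueue [0]
  #3 pop 2: in=[-5,3] → [-5,3] (was ⊥); enqueue [1]
  #4 pop 3: in=[-5,-3] → [-5,-3] (was ⊥); enqueue [2]
  #5 pop 4: in=[-5,3] → [-5,4] (was ⊥); enqueue [3]
  #6 pop 0: in=[-5,4] → [-5,-3] (no change)
  #7 pop 1: in=[-5,3] → [-5,4] (was [-5,3]); enqueue [0]
  #8 pop 2: in=[-5,4] → [-5,4] (was [-5,3]); enqueue [1,4]
  #9 pop 3: in=[-5,4] → [-5,4] (was [-5,-3]); enqueue [2]
  #10 pop 0: in=[-5,4] → [-5,-3] (no change)
  #11 pop 1: in=[-5,4] → [-5,5] (was [-5,4]); enqueue [0]
  #12 pop 4: in=[-5,4] → [-5,5] (was [-5,4]); enqueue [3]
  #13 pop 2: in=[-5,5] → [-5,5] (was [-5,4]); enqueue [1,4]
  #14 pop 0: in=[-5,5] → [-5,-3] (no change)
  #15 pop 3: in=[-5,5] → [-5,5] (was [-5,4]); enqueue [0,2]
  #16 pop 1: in=[-5,5] → [-5,5] (no change)
  #17 pop 4: in=[-5,5] → [-5,5] (no change)
  #18 pop 0: in=[-5,5] → [-5,-3] (no change)
  #19 pop 2: in=[-5,5] → [-5,5] (no change)

Fixpoint:
  val[0] = [-5,-3]
  val[1] = [-5,5]
  val[2] = [-5,5]
  val[3] = [-5,5]
  val[4] = [-5,5]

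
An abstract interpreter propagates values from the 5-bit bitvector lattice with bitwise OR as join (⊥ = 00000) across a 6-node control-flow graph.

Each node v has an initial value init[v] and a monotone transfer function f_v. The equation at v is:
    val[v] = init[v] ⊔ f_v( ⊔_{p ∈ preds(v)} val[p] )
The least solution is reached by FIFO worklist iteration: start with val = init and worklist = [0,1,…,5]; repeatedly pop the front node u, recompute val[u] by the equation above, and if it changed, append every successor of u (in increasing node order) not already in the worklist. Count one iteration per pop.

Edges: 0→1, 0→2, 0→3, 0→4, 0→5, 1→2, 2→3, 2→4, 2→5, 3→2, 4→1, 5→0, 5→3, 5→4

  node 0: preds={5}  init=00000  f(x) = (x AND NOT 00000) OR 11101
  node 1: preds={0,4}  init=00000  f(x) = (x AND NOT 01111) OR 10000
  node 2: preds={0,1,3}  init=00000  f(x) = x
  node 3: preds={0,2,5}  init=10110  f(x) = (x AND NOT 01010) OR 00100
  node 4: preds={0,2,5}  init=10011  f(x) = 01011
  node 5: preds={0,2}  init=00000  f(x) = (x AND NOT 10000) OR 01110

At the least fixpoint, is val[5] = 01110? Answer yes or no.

no

Worklist (14 pops):
  #1 pop 0: in=00000 → 11101 (was 00000); enqueue []
  #2 pop 1: in=11111 → 10000 (was 00000); enqueue []
  #3 pop 2: in=11111 → 11111 (was 00000); enqueue []
  #4 pop 3: in=11111 → 10111 (was 10110); enqueue [2]
  #5 pop 4: in=11111 → 11011 (was 10011); enqueue [1]
  #6 pop 5: in=11111 → 01111 (was 00000); enqueue [0,3,4]
  #7 pop 2: in=11111 → 11111 (no change)
  #8 pop 1: in=11111 → 10000 (no change)
  #9 pop 0: in=01111 → 11111 (was 11101); enqueue [1,2,5]
  #10 pop 3: in=11111 → 10111 (no change)
  #11 pop 4: in=11111 → 11011 (no change)
  #12 pop 1: in=11111 → 10000 (no change)
  #13 pop 2: in=11111 → 11111 (no change)
  #14 pop 5: in=11111 → 01111 (no change)

Fixpoint:
  val[0] = 11111
  val[1] = 10000
  val[2] = 11111
  val[3] = 10111
  val[4] = 11011
  val[5] = 01111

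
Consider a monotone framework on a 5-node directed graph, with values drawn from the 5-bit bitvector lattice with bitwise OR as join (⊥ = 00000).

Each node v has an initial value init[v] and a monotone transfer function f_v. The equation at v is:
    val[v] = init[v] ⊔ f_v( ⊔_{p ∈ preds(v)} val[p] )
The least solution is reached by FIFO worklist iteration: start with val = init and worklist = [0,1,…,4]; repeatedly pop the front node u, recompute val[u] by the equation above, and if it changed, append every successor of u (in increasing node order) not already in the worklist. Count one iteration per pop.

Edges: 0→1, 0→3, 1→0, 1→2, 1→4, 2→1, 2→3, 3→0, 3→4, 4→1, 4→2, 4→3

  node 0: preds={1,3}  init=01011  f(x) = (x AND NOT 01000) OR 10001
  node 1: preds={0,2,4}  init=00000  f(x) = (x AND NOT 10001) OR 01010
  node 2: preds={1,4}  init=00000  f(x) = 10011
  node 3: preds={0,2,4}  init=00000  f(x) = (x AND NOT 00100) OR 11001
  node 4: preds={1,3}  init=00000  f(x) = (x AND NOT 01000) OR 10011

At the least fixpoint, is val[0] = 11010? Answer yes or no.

no

Iteration log — 9 steps:
  step 1. node 0  ⊔preds=00000  new=11011  old=01011  +wl: 
  step 2. node 1  ⊔preds=11011  new=01010  old=00000  +wl: 0
  step 3. node 2  ⊔preds=01010  new=10011  old=00000  +wl: 1
  step 4. node 3  ⊔preds=11011  new=11011  old=00000  +wl: 
  step 5. node 4  ⊔preds=11011  new=10011  old=00000  +wl: 2,3
  step 6. node 0  ⊔preds=11011  new=11011  stable
  step 7. node 1  ⊔preds=11011  new=01010  stable
  step 8. node 2  ⊔preds=11011  new=10011  stable
  step 9. node 3  ⊔preds=11011  new=11011  stable

Least fixpoint reached:
  node 0: 11011
  node 1: 01010
  node 2: 10011
  node 3: 11011
  node 4: 10011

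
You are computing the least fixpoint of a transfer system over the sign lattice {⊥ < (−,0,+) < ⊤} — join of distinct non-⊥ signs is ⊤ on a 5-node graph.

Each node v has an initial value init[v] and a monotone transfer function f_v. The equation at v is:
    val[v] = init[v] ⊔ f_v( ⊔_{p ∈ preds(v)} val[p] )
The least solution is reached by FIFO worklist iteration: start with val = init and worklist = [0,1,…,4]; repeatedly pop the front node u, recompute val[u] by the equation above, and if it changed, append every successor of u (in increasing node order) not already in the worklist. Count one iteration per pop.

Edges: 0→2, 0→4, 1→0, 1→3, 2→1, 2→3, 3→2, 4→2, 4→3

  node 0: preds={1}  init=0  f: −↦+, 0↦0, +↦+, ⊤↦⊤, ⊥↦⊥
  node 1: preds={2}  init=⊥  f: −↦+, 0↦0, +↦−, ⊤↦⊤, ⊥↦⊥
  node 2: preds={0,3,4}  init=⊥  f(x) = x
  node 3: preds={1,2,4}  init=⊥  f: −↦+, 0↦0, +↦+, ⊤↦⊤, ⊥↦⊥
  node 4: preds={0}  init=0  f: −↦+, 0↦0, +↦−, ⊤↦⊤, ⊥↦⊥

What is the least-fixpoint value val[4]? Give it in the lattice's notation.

Worklist (9 pops):
  #1 pop 0: in=⊥ → 0 (no change)
  #2 pop 1: in=⊥ → ⊥ (no change)
  #3 pop 2: in=0 → 0 (was ⊥); enqueue [1]
  #4 pop 3: in=0 → 0 (was ⊥); enqueue [2]
  #5 pop 4: in=0 → 0 (no change)
  #6 pop 1: in=0 → 0 (was ⊥); enqueue [0,3]
  #7 pop 2: in=0 → 0 (no change)
  #8 pop 0: in=0 → 0 (no change)
  #9 pop 3: in=0 → 0 (no change)

Fixpoint:
  val[0] = 0
  val[1] = 0
  val[2] = 0
  val[3] = 0
  val[4] = 0

0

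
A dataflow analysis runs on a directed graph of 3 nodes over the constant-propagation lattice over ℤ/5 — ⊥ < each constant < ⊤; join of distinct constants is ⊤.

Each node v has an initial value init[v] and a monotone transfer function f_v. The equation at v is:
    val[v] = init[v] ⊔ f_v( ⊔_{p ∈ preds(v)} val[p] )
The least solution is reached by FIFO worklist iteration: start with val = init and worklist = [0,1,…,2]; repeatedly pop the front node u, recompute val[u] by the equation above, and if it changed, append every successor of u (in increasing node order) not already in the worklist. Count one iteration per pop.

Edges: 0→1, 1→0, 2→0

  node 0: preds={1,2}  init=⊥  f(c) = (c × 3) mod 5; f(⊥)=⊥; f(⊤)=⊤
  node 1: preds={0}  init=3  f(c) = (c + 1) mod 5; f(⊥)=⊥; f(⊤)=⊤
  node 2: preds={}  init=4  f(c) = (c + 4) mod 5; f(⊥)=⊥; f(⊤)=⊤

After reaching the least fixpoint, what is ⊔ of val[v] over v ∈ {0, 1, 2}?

Trace (4 dequeues):
  [1] u=0 | in ⊤ | out ⊤ | prev ⊥ | push {}
  [2] u=1 | in ⊤ | out ⊤ | prev 3 | push {0}
  [3] u=2 | in ⊥ | out 4 | ==
  [4] u=0 | in ⊤ | out ⊤ | ==

Converged values:
  [0] ⊤
  [1] ⊤
  [2] 4

⊤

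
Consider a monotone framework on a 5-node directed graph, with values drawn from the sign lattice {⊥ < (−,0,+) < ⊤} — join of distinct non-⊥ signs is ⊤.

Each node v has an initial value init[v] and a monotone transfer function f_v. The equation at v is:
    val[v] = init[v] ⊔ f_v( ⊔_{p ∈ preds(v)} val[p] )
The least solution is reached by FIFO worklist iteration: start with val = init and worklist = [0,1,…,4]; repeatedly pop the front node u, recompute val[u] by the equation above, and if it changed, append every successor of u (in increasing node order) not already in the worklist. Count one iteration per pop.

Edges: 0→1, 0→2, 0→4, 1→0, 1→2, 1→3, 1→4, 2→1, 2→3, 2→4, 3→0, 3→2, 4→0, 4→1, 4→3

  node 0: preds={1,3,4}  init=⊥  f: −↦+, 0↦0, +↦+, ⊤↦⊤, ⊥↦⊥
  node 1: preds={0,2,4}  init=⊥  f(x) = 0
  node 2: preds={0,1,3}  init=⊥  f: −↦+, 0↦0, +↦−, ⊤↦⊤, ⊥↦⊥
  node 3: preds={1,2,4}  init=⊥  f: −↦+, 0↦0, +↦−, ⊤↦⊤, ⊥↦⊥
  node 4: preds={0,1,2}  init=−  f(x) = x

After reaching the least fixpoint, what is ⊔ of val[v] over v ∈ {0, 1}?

Iteration log — 10 steps:
  step 1. node 0  ⊔preds=−  new=+  old=⊥  +wl: 
  step 2. node 1  ⊔preds=⊤  new=0  old=⊥  +wl: 0
  step 3. node 2  ⊔preds=⊤  new=⊤  old=⊥  +wl: 1
  step 4. node 3  ⊔preds=⊤  new=⊤  old=⊥  +wl: 2
  step 5. node 4  ⊔preds=⊤  new=⊤  old=−  +wl: 3
  step 6. node 0  ⊔preds=⊤  new=⊤  old=+  +wl: 4
  step 7. node 1  ⊔preds=⊤  new=0  stable
  step 8. node 2  ⊔preds=⊤  new=⊤  stable
  step 9. node 3  ⊔preds=⊤  new=⊤  stable
  step 10. node 4  ⊔preds=⊤  new=⊤  stable

Least fixpoint reached:
  node 0: ⊤
  node 1: 0
  node 2: ⊤
  node 3: ⊤
  node 4: ⊤

⊤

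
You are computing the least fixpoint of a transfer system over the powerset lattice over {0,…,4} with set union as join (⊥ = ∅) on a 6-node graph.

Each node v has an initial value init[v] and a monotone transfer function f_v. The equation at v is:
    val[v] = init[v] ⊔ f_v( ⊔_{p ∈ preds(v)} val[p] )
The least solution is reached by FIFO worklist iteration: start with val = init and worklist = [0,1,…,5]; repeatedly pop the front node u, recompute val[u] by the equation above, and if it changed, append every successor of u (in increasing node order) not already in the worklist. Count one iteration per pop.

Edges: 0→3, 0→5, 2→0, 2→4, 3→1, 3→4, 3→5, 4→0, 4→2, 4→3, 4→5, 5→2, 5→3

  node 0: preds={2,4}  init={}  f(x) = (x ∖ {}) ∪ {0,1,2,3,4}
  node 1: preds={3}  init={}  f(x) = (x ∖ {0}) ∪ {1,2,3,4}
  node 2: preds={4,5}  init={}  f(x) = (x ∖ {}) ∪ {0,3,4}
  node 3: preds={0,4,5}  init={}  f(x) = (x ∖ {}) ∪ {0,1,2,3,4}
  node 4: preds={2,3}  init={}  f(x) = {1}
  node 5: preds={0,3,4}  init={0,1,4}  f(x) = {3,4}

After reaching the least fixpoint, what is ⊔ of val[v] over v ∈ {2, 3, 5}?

{0,1,2,3,4}

Trace (10 dequeues):
  [1] u=0 | in {} | out {0,1,2,3,4} | prev {} | push {}
  [2] u=1 | in {} | out {1,2,3,4} | prev {} | push {}
  [3] u=2 | in {0,1,4} | out {0,1,3,4} | prev {} | push {0}
  [4] u=3 | in {0,1,2,3,4} | out {0,1,2,3,4} | prev {} | push {1}
  [5] u=4 | in {0,1,2,3,4} | out {1} | prev {} | push {2,3}
  [6] u=5 | in {0,1,2,3,4} | out {0,1,3,4} | prev {0,1,4} | push {}
  [7] u=0 | in {0,1,3,4} | out {0,1,2,3,4} | ==
  [8] u=1 | in {0,1,2,3,4} | out {1,2,3,4} | ==
  [9] u=2 | in {0,1,3,4} | out {0,1,3,4} | ==
  [10] u=3 | in {0,1,2,3,4} | out {0,1,2,3,4} | ==

Converged values:
  [0] {0,1,2,3,4}
  [1] {1,2,3,4}
  [2] {0,1,3,4}
  [3] {0,1,2,3,4}
  [4] {1}
  [5] {0,1,3,4}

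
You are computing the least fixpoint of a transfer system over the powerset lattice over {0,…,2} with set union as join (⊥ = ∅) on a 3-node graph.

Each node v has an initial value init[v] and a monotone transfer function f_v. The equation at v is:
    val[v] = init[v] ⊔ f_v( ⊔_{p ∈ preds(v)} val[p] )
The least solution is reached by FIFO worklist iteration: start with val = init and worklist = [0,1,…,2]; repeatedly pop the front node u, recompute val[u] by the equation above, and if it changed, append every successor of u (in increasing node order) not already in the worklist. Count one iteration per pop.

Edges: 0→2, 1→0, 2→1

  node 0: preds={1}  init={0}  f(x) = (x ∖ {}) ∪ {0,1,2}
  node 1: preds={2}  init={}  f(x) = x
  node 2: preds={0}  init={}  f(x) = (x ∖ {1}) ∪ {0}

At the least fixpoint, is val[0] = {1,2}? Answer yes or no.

no

Iteration log — 5 steps:
  step 1. node 0  ⊔preds={}  new={0,1,2}  old={0}  +wl: 
  step 2. node 1  ⊔preds={}  new={}  stable
  step 3. node 2  ⊔preds={0,1,2}  new={0,2}  old={}  +wl: 1
  step 4. node 1  ⊔preds={0,2}  new={0,2}  old={}  +wl: 0
  step 5. node 0  ⊔preds={0,2}  new={0,1,2}  stable

Least fixpoint reached:
  node 0: {0,1,2}
  node 1: {0,2}
  node 2: {0,2}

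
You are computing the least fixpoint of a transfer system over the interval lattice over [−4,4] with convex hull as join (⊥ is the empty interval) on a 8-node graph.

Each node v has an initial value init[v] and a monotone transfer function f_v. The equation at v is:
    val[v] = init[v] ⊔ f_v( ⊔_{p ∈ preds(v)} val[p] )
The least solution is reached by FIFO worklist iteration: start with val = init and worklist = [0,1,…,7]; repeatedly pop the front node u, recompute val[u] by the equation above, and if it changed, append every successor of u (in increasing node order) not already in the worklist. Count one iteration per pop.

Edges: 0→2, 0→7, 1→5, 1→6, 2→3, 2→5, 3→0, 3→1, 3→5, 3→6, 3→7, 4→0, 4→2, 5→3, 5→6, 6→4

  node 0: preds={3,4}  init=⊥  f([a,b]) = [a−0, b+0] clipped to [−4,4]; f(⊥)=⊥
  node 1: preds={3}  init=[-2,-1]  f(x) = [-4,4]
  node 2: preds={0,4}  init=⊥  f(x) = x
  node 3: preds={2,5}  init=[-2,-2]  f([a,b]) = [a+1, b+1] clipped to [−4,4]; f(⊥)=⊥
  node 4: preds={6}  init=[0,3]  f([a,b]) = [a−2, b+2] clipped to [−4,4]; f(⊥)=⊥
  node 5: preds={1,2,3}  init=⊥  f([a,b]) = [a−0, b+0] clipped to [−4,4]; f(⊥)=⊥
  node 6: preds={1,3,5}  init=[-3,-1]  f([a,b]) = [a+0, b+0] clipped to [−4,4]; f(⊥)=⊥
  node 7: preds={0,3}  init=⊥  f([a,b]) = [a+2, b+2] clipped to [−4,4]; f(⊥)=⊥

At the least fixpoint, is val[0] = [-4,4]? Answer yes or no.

Trace (19 dequeues):
  [1] u=0 | in [-2,3] | out [-2,3] | prev ⊥ | push {}
  [2] u=1 | in [-2,-2] | out [-4,4] | prev [-2,-1] | push {}
  [3] u=2 | in [-2,3] | out [-2,3] | prev ⊥ | push {}
  [4] u=3 | in [-2,3] | out [-2,4] | prev [-2,-2] | push {0,1}
  [5] u=4 | in [-3,-1] | out [-4,3] | prev [0,3] | push {2}
  [6] u=5 | in [-4,4] | out [-4,4] | prev ⊥ | push {3}
  [7] u=6 | in [-4,4] | out [-4,4] | prev [-3,-1] | push {4}
  [8] u=7 | in [-2,4] | out [0,4] | prev ⊥ | push {}
  [9] u=0 | in [-4,4] | out [-4,4] | prev [-2,3] | push {7}
  [10] u=1 | in [-2,4] | out [-4,4] | ==
  [11] u=2 | in [-4,4] | out [-4,4] | prev [-2,3] | push {5}
  [12] u=3 | in [-4,4] | out [-3,4] | prev [-2,4] | push {0,1,6}
  [13] u=4 | in [-4,4] | out [-4,4] | prev [-4,3] | push {2}
  [14] u=7 | in [-4,4] | out [-2,4] | prev [0,4] | push {}
  [15] u=5 | in [-4,4] | out [-4,4] | ==
  [16] u=0 | in [-4,4] | out [-4,4] | ==
  [17] u=1 | in [-3,4] | out [-4,4] | ==
  [18] u=6 | in [-4,4] | out [-4,4] | ==
  [19] u=2 | in [-4,4] | out [-4,4] | ==

Converged values:
  [0] [-4,4]
  [1] [-4,4]
  [2] [-4,4]
  [3] [-3,4]
  [4] [-4,4]
  [5] [-4,4]
  [6] [-4,4]
  [7] [-2,4]

yes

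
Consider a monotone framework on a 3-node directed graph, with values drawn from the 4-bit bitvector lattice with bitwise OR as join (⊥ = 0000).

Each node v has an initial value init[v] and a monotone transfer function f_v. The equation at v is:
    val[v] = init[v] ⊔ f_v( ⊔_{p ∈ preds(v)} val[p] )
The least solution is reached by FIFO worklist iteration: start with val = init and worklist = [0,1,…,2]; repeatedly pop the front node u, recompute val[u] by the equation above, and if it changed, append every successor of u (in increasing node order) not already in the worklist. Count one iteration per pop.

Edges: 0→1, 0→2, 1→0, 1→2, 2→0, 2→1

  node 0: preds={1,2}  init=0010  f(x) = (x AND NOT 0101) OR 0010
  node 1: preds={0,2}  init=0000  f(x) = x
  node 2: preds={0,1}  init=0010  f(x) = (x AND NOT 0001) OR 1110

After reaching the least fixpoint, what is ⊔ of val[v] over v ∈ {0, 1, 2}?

1110

Trace (7 dequeues):
  [1] u=0 | in 0010 | out 0010 | ==
  [2] u=1 | in 0010 | out 0010 | prev 0000 | push {0}
  [3] u=2 | in 0010 | out 1110 | prev 0010 | push {1}
  [4] u=0 | in 1110 | out 1010 | prev 0010 | push {2}
  [5] u=1 | in 1110 | out 1110 | prev 0010 | push {0}
  [6] u=2 | in 1110 | out 1110 | ==
  [7] u=0 | in 1110 | out 1010 | ==

Converged values:
  [0] 1010
  [1] 1110
  [2] 1110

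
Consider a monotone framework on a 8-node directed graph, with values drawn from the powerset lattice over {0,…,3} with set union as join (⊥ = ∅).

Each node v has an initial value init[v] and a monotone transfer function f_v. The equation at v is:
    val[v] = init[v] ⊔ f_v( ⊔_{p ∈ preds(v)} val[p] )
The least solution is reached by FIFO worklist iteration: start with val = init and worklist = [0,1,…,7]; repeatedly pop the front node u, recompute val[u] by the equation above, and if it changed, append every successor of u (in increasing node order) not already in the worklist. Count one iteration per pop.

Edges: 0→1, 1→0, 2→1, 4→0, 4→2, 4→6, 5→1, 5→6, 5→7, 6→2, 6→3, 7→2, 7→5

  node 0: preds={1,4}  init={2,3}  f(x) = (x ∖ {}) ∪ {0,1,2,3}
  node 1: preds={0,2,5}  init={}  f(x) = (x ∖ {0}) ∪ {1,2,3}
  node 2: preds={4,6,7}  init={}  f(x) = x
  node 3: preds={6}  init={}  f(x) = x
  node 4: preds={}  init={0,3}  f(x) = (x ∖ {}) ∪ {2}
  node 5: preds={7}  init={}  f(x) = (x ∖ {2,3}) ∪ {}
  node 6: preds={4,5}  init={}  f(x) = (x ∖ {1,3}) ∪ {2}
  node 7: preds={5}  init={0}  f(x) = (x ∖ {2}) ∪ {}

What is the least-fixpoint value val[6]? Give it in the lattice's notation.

Trace (13 dequeues):
  [1] u=0 | in {0,3} | out {0,1,2,3} | prev {2,3} | push {}
  [2] u=1 | in {0,1,2,3} | out {1,2,3} | prev {} | push {0}
  [3] u=2 | in {0,3} | out {0,3} | prev {} | push {1}
  [4] u=3 | in {} | out {} | ==
  [5] u=4 | in {} | out {0,2,3} | prev {0,3} | push {2}
  [6] u=5 | in {0} | out {0} | prev {} | push {}
  [7] u=6 | in {0,2,3} | out {0,2} | prev {} | push {3}
  [8] u=7 | in {0} | out {0} | ==
  [9] u=0 | in {0,1,2,3} | out {0,1,2,3} | ==
  [10] u=1 | in {0,1,2,3} | out {1,2,3} | ==
  [11] u=2 | in {0,2,3} | out {0,2,3} | prev {0,3} | push {1}
  [12] u=3 | in {0,2} | out {0,2} | prev {} | push {}
  [13] u=1 | in {0,1,2,3} | out {1,2,3} | ==

Converged values:
  [0] {0,1,2,3}
  [1] {1,2,3}
  [2] {0,2,3}
  [3] {0,2}
  [4] {0,2,3}
  [5] {0}
  [6] {0,2}
  [7] {0}

{0,2}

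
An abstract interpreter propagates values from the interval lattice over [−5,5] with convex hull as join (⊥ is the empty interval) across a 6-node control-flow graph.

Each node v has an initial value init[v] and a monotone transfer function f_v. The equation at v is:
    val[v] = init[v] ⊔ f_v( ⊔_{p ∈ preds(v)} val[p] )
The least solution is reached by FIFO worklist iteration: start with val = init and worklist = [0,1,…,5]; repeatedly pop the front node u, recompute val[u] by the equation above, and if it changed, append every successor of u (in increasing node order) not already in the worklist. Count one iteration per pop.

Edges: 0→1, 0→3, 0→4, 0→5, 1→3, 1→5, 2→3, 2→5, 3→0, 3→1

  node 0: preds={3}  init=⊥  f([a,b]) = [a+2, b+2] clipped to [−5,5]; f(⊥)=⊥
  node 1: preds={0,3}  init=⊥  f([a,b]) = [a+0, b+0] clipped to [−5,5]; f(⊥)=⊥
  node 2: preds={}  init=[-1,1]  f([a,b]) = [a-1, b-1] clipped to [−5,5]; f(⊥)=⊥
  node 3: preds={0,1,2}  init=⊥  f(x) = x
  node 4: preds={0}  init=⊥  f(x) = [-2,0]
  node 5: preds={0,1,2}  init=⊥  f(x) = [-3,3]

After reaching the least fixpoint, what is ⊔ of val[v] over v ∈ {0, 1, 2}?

[-1,5]

Iteration log — 18 steps:
  step 1. node 0  ⊔preds=⊥  new=⊥  stable
  step 2. node 1  ⊔preds=⊥  new=⊥  stable
  step 3. node 2  ⊔preds=⊥  new=[-1,1]  stable
  step 4. node 3  ⊔preds=[-1,1]  new=[-1,1]  old=⊥  +wl: 0,1
  step 5. node 4  ⊔preds=⊥  new=[-2,0]  old=⊥  +wl: 
  step 6. node 5  ⊔preds=[-1,1]  new=[-3,3]  old=⊥  +wl: 
  step 7. node 0  ⊔preds=[-1,1]  new=[1,3]  old=⊥  +wl: 3,4,5
  step 8. node 1  ⊔preds=[-1,3]  new=[-1,3]  old=⊥  +wl: 
  step 9. node 3  ⊔preds=[-1,3]  new=[-1,3]  old=[-1,1]  +wl: 0,1
  step 10. node 4  ⊔preds=[1,3]  new=[-2,0]  stable
  step 11. node 5  ⊔preds=[-1,3]  new=[-3,3]  stable
  step 12. node 0  ⊔preds=[-1,3]  new=[1,5]  old=[1,3]  +wl: 3,4,5
  step 13. node 1  ⊔preds=[-1,5]  new=[-1,5]  old=[-1,3]  +wl: 
  step 14. node 3  ⊔preds=[-1,5]  new=[-1,5]  old=[-1,3]  +wl: 0,1
  step 15. node 4  ⊔preds=[1,5]  new=[-2,0]  stable
  step 16. node 5  ⊔preds=[-1,5]  new=[-3,3]  stable
  step 17. node 0  ⊔preds=[-1,5]  new=[1,5]  stable
  step 18. node 1  ⊔preds=[-1,5]  new=[-1,5]  stable

Least fixpoint reached:
  node 0: [1,5]
  node 1: [-1,5]
  node 2: [-1,1]
  node 3: [-1,5]
  node 4: [-2,0]
  node 5: [-3,3]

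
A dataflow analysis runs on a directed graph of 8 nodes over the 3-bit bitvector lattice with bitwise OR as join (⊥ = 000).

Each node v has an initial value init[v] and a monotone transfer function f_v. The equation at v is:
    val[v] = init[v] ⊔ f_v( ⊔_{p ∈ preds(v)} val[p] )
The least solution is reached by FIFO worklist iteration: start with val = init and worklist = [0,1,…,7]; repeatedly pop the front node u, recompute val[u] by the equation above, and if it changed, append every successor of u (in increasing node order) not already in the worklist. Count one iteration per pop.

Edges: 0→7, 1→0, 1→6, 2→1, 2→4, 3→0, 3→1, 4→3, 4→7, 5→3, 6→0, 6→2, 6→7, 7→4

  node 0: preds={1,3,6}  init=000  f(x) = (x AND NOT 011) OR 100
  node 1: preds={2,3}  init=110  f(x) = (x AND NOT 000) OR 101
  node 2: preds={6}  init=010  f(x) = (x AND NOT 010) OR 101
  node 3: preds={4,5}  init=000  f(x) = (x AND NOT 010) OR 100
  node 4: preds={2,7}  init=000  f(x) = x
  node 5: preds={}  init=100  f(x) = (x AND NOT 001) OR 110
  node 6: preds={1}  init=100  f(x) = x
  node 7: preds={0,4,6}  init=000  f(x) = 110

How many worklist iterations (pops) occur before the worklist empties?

Iteration log — 15 steps:
  step 1. node 0  ⊔preds=110  new=100  old=000  +wl: 
  step 2. node 1  ⊔preds=010  new=111  old=110  +wl: 0
  step 3. node 2  ⊔preds=100  new=111  old=010  +wl: 1
  step 4. node 3  ⊔preds=100  new=100  old=000  +wl: 
  step 5. node 4  ⊔preds=111  new=111  old=000  +wl: 3
  step 6. node 5  ⊔preds=000  new=110  old=100  +wl: 
  step 7. node 6  ⊔preds=111  new=111  old=100  +wl: 2
  step 8. node 7  ⊔preds=111  new=110  old=000  +wl: 4
  step 9. node 0  ⊔preds=111  new=100  stable
  step 10. node 1  ⊔preds=111  new=111  stable
  step 11. node 3  ⊔preds=111  new=101  old=100  +wl: 0,1
  step 12. node 2  ⊔preds=111  new=111  stable
  step 13. node 4  ⊔preds=111  new=111  stable
  step 14. node 0  ⊔preds=111  new=100  stable
  step 15. node 1  ⊔preds=111  new=111  stable

Least fixpoint reached:
  node 0: 100
  node 1: 111
  node 2: 111
  node 3: 101
  node 4: 111
  node 5: 110
  node 6: 111
  node 7: 110

15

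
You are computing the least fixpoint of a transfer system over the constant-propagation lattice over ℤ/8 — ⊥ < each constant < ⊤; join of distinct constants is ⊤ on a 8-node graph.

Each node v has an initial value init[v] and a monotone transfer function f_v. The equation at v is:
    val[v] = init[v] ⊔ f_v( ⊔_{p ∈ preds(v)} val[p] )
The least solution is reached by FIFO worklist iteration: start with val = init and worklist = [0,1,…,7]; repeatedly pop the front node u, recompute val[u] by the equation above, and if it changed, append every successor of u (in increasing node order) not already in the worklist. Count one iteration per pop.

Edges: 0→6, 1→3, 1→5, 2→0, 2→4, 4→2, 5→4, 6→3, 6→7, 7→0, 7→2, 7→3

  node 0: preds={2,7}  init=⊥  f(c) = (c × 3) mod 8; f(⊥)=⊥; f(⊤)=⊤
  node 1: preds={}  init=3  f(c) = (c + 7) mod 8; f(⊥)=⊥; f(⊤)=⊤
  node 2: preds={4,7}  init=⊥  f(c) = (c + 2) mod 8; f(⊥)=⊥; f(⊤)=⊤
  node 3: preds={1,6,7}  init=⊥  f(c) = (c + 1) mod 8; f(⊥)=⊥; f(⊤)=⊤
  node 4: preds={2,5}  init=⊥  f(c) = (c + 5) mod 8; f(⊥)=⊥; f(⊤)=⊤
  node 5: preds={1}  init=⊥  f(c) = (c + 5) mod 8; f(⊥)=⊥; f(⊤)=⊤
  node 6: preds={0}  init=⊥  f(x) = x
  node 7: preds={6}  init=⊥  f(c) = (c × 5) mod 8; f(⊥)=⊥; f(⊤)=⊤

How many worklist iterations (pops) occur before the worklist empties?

Iteration log — 26 steps:
  step 1. node 0  ⊔preds=⊥  new=⊥  stable
  step 2. node 1  ⊔preds=⊥  new=3  stable
  step 3. node 2  ⊔preds=⊥  new=⊥  stable
  step 4. node 3  ⊔preds=3  new=4  old=⊥  +wl: 
  step 5. node 4  ⊔preds=⊥  new=⊥  stable
  step 6. node 5  ⊔preds=3  new=0  old=⊥  +wl: 4
  step 7. node 6  ⊔preds=⊥  new=⊥  stable
  step 8. node 7  ⊔preds=⊥  new=⊥  stable
  step 9. node 4  ⊔preds=0  new=5  old=⊥  +wl: 2
  step 10. node 2  ⊔preds=5  new=7  old=⊥  +wl: 0,4
  step 11. node 0  ⊔preds=7  new=5  old=⊥  +wl: 6
  step 12. node 4  ⊔preds=⊤  new=⊤  old=5  +wl: 2
  step 13. node 6  ⊔preds=5  new=5  old=⊥  +wl: 3,7
  step 14. node 2  ⊔preds=⊤  new=⊤  old=7  +wl: 0,4
  step 15. node 3  ⊔preds=⊤  new=⊤  old=4  +wl: 
  step 16. node 7  ⊔preds=5  new=1  old=⊥  +wl: 2,3
  step 17. node 0  ⊔preds=⊤  new=⊤  old=5  +wl: 6
  step 18. node 4  ⊔preds=⊤  new=⊤  stable
  step 19. node 2  ⊔preds=⊤  new=⊤  stable
  step 20. node 3  ⊔preds=⊤  new=⊤  stable
  step 21. node 6  ⊔preds=⊤  new=⊤  old=5  +wl: 3,7
  step 22. node 3  ⊔preds=⊤  new=⊤  stable
  step 23. node 7  ⊔preds=⊤  new=⊤  old=1  +wl: 0,2,3
  step 24. node 0  ⊔preds=⊤  new=⊤  stable
  step 25. node 2  ⊔preds=⊤  new=⊤  stable
  step 26. node 3  ⊔preds=⊤  new=⊤  stable

Least fixpoint reached:
  node 0: ⊤
  node 1: 3
  node 2: ⊤
  node 3: ⊤
  node 4: ⊤
  node 5: 0
  node 6: ⊤
  node 7: ⊤

26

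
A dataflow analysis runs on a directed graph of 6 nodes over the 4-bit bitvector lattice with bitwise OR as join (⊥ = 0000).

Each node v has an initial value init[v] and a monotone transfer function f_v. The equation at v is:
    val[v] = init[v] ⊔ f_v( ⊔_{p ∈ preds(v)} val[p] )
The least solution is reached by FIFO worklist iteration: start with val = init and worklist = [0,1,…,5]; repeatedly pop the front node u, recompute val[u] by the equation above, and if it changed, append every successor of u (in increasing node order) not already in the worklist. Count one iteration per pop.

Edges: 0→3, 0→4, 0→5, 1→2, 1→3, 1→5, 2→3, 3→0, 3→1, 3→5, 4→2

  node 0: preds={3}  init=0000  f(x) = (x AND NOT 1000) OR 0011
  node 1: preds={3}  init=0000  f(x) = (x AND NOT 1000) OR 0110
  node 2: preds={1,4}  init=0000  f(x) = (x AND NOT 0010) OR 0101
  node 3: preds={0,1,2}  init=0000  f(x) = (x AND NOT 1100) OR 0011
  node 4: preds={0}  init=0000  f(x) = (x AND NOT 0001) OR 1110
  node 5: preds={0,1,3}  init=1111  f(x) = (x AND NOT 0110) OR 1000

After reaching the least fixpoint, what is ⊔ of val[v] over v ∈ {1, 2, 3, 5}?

1111

Iteration log — 11 steps:
  step 1. node 0  ⊔preds=0000  new=0011  old=0000  +wl: 
  step 2. node 1  ⊔preds=0000  new=0110  old=0000  +wl: 
  step 3. node 2  ⊔preds=0110  new=0101  old=0000  +wl: 
  step 4. node 3  ⊔preds=0111  new=0011  old=0000  +wl: 0,1
  step 5. node 4  ⊔preds=0011  new=1110  old=0000  +wl: 2
  step 6. node 5  ⊔preds=0111  new=1111  stable
  step 7. node 0  ⊔preds=0011  new=0011  stable
  step 8. node 1  ⊔preds=0011  new=0111  old=0110  +wl: 3,5
  step 9. node 2  ⊔preds=1111  new=1101  old=0101  +wl: 
  step 10. node 3  ⊔preds=1111  new=0011  stable
  step 11. node 5  ⊔preds=0111  new=1111  stable

Least fixpoint reached:
  node 0: 0011
  node 1: 0111
  node 2: 1101
  node 3: 0011
  node 4: 1110
  node 5: 1111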